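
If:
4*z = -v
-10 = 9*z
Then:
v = 40/9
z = -10/9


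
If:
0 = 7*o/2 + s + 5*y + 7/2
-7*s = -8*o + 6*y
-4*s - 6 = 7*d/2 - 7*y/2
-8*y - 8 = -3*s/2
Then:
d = -16888/4921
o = 9/703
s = 528/703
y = -604/703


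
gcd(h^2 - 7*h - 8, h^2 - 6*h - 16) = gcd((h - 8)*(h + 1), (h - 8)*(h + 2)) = h - 8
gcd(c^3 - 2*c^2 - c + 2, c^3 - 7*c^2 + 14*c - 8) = c^2 - 3*c + 2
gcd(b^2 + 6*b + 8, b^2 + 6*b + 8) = b^2 + 6*b + 8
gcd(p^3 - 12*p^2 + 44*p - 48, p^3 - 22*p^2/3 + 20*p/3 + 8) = p^2 - 8*p + 12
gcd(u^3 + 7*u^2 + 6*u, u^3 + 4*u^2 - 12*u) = u^2 + 6*u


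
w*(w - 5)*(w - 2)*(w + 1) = w^4 - 6*w^3 + 3*w^2 + 10*w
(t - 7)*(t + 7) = t^2 - 49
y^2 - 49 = (y - 7)*(y + 7)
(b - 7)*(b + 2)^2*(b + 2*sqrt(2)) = b^4 - 3*b^3 + 2*sqrt(2)*b^3 - 24*b^2 - 6*sqrt(2)*b^2 - 48*sqrt(2)*b - 28*b - 56*sqrt(2)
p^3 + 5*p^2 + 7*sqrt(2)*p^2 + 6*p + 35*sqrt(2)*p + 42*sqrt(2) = (p + 2)*(p + 3)*(p + 7*sqrt(2))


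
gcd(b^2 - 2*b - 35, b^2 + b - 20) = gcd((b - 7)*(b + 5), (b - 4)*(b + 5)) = b + 5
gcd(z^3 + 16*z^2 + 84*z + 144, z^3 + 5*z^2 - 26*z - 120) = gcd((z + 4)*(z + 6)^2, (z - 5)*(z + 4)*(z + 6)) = z^2 + 10*z + 24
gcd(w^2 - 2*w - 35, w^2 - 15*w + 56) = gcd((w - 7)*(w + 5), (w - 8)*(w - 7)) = w - 7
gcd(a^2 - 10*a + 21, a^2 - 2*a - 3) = a - 3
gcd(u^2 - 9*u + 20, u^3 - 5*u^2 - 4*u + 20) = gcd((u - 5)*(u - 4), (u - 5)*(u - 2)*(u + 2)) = u - 5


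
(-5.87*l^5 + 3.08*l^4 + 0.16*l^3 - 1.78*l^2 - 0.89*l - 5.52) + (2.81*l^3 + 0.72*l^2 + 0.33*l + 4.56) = -5.87*l^5 + 3.08*l^4 + 2.97*l^3 - 1.06*l^2 - 0.56*l - 0.96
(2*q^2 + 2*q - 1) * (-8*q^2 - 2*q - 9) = -16*q^4 - 20*q^3 - 14*q^2 - 16*q + 9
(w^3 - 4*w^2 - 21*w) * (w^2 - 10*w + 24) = w^5 - 14*w^4 + 43*w^3 + 114*w^2 - 504*w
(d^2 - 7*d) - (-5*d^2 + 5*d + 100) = 6*d^2 - 12*d - 100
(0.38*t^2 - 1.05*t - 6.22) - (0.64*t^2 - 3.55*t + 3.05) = -0.26*t^2 + 2.5*t - 9.27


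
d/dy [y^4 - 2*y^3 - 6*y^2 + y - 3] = 4*y^3 - 6*y^2 - 12*y + 1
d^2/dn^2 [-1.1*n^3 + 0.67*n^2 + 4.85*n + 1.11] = 1.34 - 6.6*n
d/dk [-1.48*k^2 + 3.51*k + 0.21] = 3.51 - 2.96*k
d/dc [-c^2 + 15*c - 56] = 15 - 2*c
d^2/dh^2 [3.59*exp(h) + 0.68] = 3.59*exp(h)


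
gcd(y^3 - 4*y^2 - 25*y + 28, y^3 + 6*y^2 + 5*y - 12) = y^2 + 3*y - 4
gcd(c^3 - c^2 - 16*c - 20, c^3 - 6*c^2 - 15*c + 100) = c - 5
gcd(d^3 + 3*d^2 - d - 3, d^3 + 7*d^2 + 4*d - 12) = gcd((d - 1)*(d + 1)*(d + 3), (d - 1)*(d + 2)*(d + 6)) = d - 1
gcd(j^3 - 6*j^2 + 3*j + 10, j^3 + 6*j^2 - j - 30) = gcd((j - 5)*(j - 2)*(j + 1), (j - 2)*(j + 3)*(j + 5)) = j - 2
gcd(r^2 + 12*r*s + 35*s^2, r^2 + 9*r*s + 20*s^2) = r + 5*s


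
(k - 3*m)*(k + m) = k^2 - 2*k*m - 3*m^2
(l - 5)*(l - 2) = l^2 - 7*l + 10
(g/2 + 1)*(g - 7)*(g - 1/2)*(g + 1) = g^4/2 - 9*g^3/4 - 17*g^2/2 - 9*g/4 + 7/2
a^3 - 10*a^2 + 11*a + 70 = (a - 7)*(a - 5)*(a + 2)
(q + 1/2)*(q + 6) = q^2 + 13*q/2 + 3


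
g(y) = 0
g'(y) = 0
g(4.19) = 0.00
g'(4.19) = 0.00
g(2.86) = 0.00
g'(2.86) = 0.00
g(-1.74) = 0.00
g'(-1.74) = 0.00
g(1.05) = 0.00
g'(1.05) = 0.00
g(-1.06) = 0.00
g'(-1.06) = 0.00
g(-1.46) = 0.00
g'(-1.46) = 0.00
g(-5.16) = 0.00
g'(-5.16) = 0.00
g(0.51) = 0.00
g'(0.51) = 0.00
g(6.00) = 0.00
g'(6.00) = 0.00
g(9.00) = 0.00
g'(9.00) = 0.00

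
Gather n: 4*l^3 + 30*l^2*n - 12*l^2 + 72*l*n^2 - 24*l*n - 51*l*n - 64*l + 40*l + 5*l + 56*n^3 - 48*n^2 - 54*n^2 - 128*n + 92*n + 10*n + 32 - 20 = 4*l^3 - 12*l^2 - 19*l + 56*n^3 + n^2*(72*l - 102) + n*(30*l^2 - 75*l - 26) + 12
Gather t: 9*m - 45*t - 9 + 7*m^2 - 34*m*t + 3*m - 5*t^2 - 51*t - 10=7*m^2 + 12*m - 5*t^2 + t*(-34*m - 96) - 19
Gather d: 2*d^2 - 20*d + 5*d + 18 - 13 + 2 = 2*d^2 - 15*d + 7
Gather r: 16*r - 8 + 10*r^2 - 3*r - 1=10*r^2 + 13*r - 9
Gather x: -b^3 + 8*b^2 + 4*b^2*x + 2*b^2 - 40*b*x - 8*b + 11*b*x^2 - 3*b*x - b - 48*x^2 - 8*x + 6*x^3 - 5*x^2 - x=-b^3 + 10*b^2 - 9*b + 6*x^3 + x^2*(11*b - 53) + x*(4*b^2 - 43*b - 9)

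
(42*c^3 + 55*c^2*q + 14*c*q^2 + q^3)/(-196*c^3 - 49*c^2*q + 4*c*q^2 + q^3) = (6*c^2 + 7*c*q + q^2)/(-28*c^2 - 3*c*q + q^2)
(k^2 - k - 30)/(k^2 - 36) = (k + 5)/(k + 6)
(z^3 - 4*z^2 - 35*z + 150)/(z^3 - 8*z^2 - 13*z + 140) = (z^2 + z - 30)/(z^2 - 3*z - 28)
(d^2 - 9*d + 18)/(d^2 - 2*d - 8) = (-d^2 + 9*d - 18)/(-d^2 + 2*d + 8)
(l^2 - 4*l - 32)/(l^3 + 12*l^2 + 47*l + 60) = (l - 8)/(l^2 + 8*l + 15)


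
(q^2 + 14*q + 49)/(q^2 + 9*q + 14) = (q + 7)/(q + 2)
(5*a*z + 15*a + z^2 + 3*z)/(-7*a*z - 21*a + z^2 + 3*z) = (5*a + z)/(-7*a + z)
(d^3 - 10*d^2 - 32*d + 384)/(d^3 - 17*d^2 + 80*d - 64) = (d + 6)/(d - 1)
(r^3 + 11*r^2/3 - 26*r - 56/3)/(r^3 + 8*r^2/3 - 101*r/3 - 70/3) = (r - 4)/(r - 5)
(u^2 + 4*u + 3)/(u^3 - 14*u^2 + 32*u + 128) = (u^2 + 4*u + 3)/(u^3 - 14*u^2 + 32*u + 128)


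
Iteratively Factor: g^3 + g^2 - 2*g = (g - 1)*(g^2 + 2*g) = g*(g - 1)*(g + 2)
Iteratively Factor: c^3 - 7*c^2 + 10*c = (c - 5)*(c^2 - 2*c) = c*(c - 5)*(c - 2)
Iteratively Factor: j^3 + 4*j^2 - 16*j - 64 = (j + 4)*(j^2 - 16) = (j + 4)^2*(j - 4)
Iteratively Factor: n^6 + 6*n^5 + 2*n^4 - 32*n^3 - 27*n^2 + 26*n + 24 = (n + 1)*(n^5 + 5*n^4 - 3*n^3 - 29*n^2 + 2*n + 24) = (n - 2)*(n + 1)*(n^4 + 7*n^3 + 11*n^2 - 7*n - 12) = (n - 2)*(n + 1)^2*(n^3 + 6*n^2 + 5*n - 12) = (n - 2)*(n + 1)^2*(n + 4)*(n^2 + 2*n - 3) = (n - 2)*(n + 1)^2*(n + 3)*(n + 4)*(n - 1)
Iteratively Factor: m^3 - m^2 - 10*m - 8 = (m - 4)*(m^2 + 3*m + 2) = (m - 4)*(m + 1)*(m + 2)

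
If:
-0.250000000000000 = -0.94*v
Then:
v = 0.27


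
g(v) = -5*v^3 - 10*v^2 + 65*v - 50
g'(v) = -15*v^2 - 20*v + 65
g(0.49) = -21.14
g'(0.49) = 51.60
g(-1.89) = -174.81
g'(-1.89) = 49.22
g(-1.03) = -122.10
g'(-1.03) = 69.69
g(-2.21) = -188.52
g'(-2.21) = 35.94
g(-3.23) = -195.79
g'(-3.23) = -26.89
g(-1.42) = -148.15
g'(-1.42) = 63.15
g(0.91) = -2.90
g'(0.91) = 34.38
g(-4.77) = -44.92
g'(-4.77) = -180.89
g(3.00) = -80.00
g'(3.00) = -130.00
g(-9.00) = 2200.00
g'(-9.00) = -970.00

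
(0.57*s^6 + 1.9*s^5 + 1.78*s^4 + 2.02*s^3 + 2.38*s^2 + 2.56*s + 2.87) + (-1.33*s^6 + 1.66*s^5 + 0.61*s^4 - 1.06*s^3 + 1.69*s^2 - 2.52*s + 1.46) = -0.76*s^6 + 3.56*s^5 + 2.39*s^4 + 0.96*s^3 + 4.07*s^2 + 0.04*s + 4.33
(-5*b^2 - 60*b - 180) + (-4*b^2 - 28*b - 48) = -9*b^2 - 88*b - 228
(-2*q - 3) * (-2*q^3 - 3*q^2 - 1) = 4*q^4 + 12*q^3 + 9*q^2 + 2*q + 3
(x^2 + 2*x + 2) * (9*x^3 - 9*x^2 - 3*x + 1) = 9*x^5 + 9*x^4 - 3*x^3 - 23*x^2 - 4*x + 2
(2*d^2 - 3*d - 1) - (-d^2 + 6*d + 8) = 3*d^2 - 9*d - 9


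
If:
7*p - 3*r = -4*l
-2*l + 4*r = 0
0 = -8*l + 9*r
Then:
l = 0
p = 0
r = 0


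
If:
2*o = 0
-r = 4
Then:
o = 0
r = -4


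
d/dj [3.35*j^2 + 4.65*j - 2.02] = 6.7*j + 4.65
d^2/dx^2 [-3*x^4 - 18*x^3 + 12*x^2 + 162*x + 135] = -36*x^2 - 108*x + 24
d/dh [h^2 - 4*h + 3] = 2*h - 4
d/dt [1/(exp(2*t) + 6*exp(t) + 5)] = 2*(-exp(t) - 3)*exp(t)/(exp(2*t) + 6*exp(t) + 5)^2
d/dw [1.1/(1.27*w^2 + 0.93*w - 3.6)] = (-2.794*w - 1.023)/(1.27*w^2 + 0.93*w - 3.6)^2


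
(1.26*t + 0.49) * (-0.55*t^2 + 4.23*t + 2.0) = -0.693*t^3 + 5.0603*t^2 + 4.5927*t + 0.98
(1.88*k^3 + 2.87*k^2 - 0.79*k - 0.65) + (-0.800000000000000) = 1.88*k^3 + 2.87*k^2 - 0.79*k - 1.45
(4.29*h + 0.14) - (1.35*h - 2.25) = 2.94*h + 2.39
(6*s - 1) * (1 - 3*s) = -18*s^2 + 9*s - 1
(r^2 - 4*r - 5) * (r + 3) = r^3 - r^2 - 17*r - 15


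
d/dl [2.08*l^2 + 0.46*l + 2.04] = 4.16*l + 0.46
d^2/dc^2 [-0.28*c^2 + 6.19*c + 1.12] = -0.560000000000000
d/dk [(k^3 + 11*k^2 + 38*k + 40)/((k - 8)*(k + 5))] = (k^2 - 16*k - 56)/(k^2 - 16*k + 64)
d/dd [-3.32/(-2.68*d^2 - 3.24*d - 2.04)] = (-17.7952*d - 10.7568)/(2.68*d^2 + 3.24*d + 2.04)^2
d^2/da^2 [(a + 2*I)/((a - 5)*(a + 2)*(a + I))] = (6*a^5 + a^4*(-18 + 30*I) + a^3*(4 - 102*I) + a^2*(108 + 96*I) + a*(-168 + 216*I) - 60 + 124*I)/(a^9 + a^8*(-9 + 3*I) + a^7*(-6 - 27*I) + a^6*(180 - 10*I) + a^5*(39 + 468*I) + a^4*(-1359 + 93*I) + a^3*(-1090 - 2853*I) + a^2*(2700 - 3030*I) + a*(3000 + 900*I) + 1000*I)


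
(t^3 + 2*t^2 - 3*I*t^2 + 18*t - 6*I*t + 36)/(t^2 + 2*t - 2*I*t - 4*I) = (t^2 - 3*I*t + 18)/(t - 2*I)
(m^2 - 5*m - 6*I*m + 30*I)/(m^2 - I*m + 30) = (m - 5)/(m + 5*I)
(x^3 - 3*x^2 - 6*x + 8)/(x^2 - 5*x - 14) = (x^2 - 5*x + 4)/(x - 7)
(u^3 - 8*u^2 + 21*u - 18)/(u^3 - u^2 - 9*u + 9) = (u^2 - 5*u + 6)/(u^2 + 2*u - 3)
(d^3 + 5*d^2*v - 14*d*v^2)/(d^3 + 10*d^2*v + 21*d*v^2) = (d - 2*v)/(d + 3*v)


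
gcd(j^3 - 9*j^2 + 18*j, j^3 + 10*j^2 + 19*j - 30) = 1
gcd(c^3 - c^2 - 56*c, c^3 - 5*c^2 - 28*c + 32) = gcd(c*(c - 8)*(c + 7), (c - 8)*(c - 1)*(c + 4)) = c - 8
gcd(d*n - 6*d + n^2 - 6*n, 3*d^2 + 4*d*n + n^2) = d + n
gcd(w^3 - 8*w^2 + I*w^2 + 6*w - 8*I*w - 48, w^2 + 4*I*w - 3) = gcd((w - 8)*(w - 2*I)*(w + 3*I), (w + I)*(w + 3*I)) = w + 3*I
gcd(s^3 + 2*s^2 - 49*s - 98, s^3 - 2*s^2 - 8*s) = s + 2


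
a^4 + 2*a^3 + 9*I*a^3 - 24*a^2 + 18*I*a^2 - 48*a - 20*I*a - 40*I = (a + 2)*(a + 2*I)^2*(a + 5*I)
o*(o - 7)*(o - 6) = o^3 - 13*o^2 + 42*o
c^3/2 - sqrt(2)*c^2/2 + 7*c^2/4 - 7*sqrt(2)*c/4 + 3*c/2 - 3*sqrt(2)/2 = (c/2 + 1)*(c + 3/2)*(c - sqrt(2))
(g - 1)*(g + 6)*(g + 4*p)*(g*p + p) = g^4*p + 4*g^3*p^2 + 6*g^3*p + 24*g^2*p^2 - g^2*p - 4*g*p^2 - 6*g*p - 24*p^2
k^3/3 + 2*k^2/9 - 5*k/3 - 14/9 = (k/3 + 1/3)*(k - 7/3)*(k + 2)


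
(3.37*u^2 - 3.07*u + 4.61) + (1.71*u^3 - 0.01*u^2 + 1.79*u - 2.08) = 1.71*u^3 + 3.36*u^2 - 1.28*u + 2.53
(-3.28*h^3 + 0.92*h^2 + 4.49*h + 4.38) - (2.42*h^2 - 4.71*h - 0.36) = -3.28*h^3 - 1.5*h^2 + 9.2*h + 4.74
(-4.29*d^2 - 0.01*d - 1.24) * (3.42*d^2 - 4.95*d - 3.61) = -14.6718*d^4 + 21.2013*d^3 + 11.2956*d^2 + 6.1741*d + 4.4764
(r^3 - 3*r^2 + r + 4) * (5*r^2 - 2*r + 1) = 5*r^5 - 17*r^4 + 12*r^3 + 15*r^2 - 7*r + 4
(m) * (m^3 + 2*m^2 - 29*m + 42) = m^4 + 2*m^3 - 29*m^2 + 42*m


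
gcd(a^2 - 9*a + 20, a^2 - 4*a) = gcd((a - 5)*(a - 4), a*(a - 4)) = a - 4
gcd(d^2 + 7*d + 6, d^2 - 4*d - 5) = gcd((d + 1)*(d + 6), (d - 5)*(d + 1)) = d + 1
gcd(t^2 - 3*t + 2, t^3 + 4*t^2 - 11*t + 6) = t - 1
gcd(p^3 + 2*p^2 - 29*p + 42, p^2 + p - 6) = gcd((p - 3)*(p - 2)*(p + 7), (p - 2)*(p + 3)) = p - 2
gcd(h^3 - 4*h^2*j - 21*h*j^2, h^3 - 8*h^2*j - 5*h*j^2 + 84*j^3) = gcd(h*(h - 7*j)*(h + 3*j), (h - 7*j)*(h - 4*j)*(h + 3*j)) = h^2 - 4*h*j - 21*j^2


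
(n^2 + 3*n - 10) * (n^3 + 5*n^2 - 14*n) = n^5 + 8*n^4 - 9*n^3 - 92*n^2 + 140*n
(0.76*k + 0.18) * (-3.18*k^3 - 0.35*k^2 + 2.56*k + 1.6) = -2.4168*k^4 - 0.8384*k^3 + 1.8826*k^2 + 1.6768*k + 0.288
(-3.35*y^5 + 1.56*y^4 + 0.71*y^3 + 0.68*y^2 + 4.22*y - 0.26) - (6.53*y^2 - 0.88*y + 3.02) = -3.35*y^5 + 1.56*y^4 + 0.71*y^3 - 5.85*y^2 + 5.1*y - 3.28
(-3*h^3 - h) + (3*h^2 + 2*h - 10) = -3*h^3 + 3*h^2 + h - 10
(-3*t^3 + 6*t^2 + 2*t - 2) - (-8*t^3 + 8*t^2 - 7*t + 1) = 5*t^3 - 2*t^2 + 9*t - 3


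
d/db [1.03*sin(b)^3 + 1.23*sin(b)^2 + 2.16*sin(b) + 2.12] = (3.09*sin(b)^2 + 2.46*sin(b) + 2.16)*cos(b)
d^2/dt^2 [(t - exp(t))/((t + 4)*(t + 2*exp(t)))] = (-2*(1 - exp(t))*(t + 4)*(t + 2*exp(t))^2 + 2*(t + 4)^2*(t - exp(t))*(2*exp(t) + 1)^2 - (t + 4)^2*(t + 2*exp(t))^2*exp(t) + 2*(t + 4)^2*(t + 2*exp(t))*(-(1 - exp(t))*(2*exp(t) + 1) + (-t + exp(t))*exp(t)) + 2*(t + 4)*(t - exp(t))*(t + 2*exp(t))*(2*exp(t) + 1) + 2*(t - exp(t))*(t + 2*exp(t))^2)/((t + 4)^3*(t + 2*exp(t))^3)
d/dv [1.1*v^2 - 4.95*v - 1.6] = 2.2*v - 4.95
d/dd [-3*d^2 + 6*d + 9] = 6 - 6*d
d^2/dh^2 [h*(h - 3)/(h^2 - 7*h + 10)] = 4*(2*h^3 - 15*h^2 + 45*h - 55)/(h^6 - 21*h^5 + 177*h^4 - 763*h^3 + 1770*h^2 - 2100*h + 1000)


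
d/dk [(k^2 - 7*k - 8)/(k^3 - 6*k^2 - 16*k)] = (-k^2 - 2*k - 2)/(k^2*(k^2 + 4*k + 4))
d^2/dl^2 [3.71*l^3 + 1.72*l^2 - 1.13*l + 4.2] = 22.26*l + 3.44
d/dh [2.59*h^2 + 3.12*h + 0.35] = 5.18*h + 3.12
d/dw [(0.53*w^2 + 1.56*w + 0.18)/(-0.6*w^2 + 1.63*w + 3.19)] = (1.7999*w^2 + 3.5974*w + 4.683)/(0.36*w^4 - 1.956*w^3 - 1.1711*w^2 + 10.3994*w + 10.1761)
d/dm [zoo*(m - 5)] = zoo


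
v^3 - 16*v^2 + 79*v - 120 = (v - 8)*(v - 5)*(v - 3)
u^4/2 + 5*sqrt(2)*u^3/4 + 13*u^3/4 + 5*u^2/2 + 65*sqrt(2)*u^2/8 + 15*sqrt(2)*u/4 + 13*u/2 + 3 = (u/2 + sqrt(2))*(u + 1/2)*(u + 6)*(u + sqrt(2)/2)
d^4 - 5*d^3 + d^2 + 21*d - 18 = (d - 3)^2*(d - 1)*(d + 2)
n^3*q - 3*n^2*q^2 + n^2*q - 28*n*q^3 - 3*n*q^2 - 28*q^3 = (n - 7*q)*(n + 4*q)*(n*q + q)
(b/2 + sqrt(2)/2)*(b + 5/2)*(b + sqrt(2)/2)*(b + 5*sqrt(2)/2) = b^4/2 + 5*b^3/4 + 2*sqrt(2)*b^3 + 17*b^2/4 + 5*sqrt(2)*b^2 + 5*sqrt(2)*b/4 + 85*b/8 + 25*sqrt(2)/8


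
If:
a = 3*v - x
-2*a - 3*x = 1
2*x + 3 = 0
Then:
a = 7/4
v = 1/12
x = -3/2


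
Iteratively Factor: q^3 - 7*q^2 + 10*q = (q - 2)*(q^2 - 5*q) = q*(q - 2)*(q - 5)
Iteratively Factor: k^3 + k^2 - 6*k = (k - 2)*(k^2 + 3*k) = (k - 2)*(k + 3)*(k)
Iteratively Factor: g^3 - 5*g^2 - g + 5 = (g - 5)*(g^2 - 1) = (g - 5)*(g - 1)*(g + 1)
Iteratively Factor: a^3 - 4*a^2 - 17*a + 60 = (a + 4)*(a^2 - 8*a + 15) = (a - 3)*(a + 4)*(a - 5)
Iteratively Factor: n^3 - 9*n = (n + 3)*(n^2 - 3*n) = n*(n + 3)*(n - 3)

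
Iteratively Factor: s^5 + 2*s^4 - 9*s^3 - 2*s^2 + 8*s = (s + 4)*(s^4 - 2*s^3 - s^2 + 2*s) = (s - 1)*(s + 4)*(s^3 - s^2 - 2*s) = (s - 2)*(s - 1)*(s + 4)*(s^2 + s) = (s - 2)*(s - 1)*(s + 1)*(s + 4)*(s)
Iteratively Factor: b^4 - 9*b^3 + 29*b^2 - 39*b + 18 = (b - 1)*(b^3 - 8*b^2 + 21*b - 18) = (b - 2)*(b - 1)*(b^2 - 6*b + 9) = (b - 3)*(b - 2)*(b - 1)*(b - 3)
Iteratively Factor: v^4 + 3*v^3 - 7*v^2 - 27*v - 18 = (v + 2)*(v^3 + v^2 - 9*v - 9) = (v + 2)*(v + 3)*(v^2 - 2*v - 3) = (v + 1)*(v + 2)*(v + 3)*(v - 3)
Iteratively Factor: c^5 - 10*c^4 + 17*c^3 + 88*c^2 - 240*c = (c)*(c^4 - 10*c^3 + 17*c^2 + 88*c - 240) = c*(c + 3)*(c^3 - 13*c^2 + 56*c - 80) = c*(c - 4)*(c + 3)*(c^2 - 9*c + 20) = c*(c - 4)^2*(c + 3)*(c - 5)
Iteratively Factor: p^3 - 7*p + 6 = (p - 2)*(p^2 + 2*p - 3) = (p - 2)*(p - 1)*(p + 3)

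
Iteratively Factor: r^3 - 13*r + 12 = (r + 4)*(r^2 - 4*r + 3) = (r - 1)*(r + 4)*(r - 3)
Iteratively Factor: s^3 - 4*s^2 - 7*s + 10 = (s - 5)*(s^2 + s - 2) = (s - 5)*(s + 2)*(s - 1)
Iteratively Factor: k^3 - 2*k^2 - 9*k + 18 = (k - 2)*(k^2 - 9) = (k - 2)*(k + 3)*(k - 3)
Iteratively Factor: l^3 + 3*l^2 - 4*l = (l)*(l^2 + 3*l - 4) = l*(l + 4)*(l - 1)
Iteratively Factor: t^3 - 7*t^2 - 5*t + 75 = (t - 5)*(t^2 - 2*t - 15) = (t - 5)^2*(t + 3)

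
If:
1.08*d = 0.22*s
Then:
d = 0.203703703703704*s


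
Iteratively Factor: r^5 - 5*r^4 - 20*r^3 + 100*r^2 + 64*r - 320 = (r - 5)*(r^4 - 20*r^2 + 64) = (r - 5)*(r - 4)*(r^3 + 4*r^2 - 4*r - 16) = (r - 5)*(r - 4)*(r - 2)*(r^2 + 6*r + 8) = (r - 5)*(r - 4)*(r - 2)*(r + 4)*(r + 2)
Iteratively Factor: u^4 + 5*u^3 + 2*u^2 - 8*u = (u + 4)*(u^3 + u^2 - 2*u) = (u - 1)*(u + 4)*(u^2 + 2*u) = u*(u - 1)*(u + 4)*(u + 2)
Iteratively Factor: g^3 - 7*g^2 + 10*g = (g - 5)*(g^2 - 2*g) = g*(g - 5)*(g - 2)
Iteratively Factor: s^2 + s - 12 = (s - 3)*(s + 4)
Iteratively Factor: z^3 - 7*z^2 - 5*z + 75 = (z - 5)*(z^2 - 2*z - 15) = (z - 5)^2*(z + 3)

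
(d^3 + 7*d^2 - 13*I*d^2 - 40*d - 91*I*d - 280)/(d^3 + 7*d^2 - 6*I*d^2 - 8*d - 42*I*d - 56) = (d^2 - 13*I*d - 40)/(d^2 - 6*I*d - 8)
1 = 1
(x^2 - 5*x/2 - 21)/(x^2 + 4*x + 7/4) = 2*(x - 6)/(2*x + 1)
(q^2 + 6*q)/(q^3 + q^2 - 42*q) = (q + 6)/(q^2 + q - 42)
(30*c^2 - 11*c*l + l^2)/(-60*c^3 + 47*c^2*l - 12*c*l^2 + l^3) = (-6*c + l)/(12*c^2 - 7*c*l + l^2)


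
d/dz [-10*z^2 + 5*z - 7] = 5 - 20*z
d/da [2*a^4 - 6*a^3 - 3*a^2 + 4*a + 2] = 8*a^3 - 18*a^2 - 6*a + 4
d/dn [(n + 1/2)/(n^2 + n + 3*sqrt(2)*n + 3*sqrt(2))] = (n^2 + n + 3*sqrt(2)*n - (2*n + 1)*(2*n + 1 + 3*sqrt(2))/2 + 3*sqrt(2))/(n^2 + n + 3*sqrt(2)*n + 3*sqrt(2))^2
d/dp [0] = 0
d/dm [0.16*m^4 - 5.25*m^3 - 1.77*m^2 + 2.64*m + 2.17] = 0.64*m^3 - 15.75*m^2 - 3.54*m + 2.64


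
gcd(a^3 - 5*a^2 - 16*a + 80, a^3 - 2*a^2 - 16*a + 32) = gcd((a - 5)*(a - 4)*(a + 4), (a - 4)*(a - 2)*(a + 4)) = a^2 - 16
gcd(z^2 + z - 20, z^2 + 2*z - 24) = z - 4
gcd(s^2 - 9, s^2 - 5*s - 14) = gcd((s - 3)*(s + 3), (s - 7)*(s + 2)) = 1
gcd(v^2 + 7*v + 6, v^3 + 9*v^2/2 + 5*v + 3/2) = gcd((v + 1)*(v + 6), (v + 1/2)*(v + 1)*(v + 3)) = v + 1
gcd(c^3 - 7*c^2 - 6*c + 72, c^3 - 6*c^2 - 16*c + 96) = c^2 - 10*c + 24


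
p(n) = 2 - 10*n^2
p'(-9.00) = 180.00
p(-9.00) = -808.00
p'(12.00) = -240.00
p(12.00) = -1438.00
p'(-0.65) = 13.00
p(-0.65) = -2.22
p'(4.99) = -99.80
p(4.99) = -247.00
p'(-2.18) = 43.60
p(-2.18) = -45.52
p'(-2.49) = 49.80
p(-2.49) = -60.00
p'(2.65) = -53.00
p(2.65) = -68.22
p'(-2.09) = 41.80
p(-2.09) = -41.68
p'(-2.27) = 45.40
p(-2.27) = -49.53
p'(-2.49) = 49.80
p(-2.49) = -60.00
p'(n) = -20*n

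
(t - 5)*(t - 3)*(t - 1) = t^3 - 9*t^2 + 23*t - 15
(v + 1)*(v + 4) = v^2 + 5*v + 4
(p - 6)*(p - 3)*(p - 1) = p^3 - 10*p^2 + 27*p - 18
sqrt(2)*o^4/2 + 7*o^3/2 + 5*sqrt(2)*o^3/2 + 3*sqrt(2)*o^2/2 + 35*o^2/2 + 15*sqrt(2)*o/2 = o*(o + 5)*(o + 3*sqrt(2))*(sqrt(2)*o/2 + 1/2)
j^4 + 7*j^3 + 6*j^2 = j^2*(j + 1)*(j + 6)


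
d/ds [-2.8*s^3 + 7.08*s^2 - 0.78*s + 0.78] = -8.4*s^2 + 14.16*s - 0.78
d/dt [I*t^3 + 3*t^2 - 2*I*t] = 3*I*t^2 + 6*t - 2*I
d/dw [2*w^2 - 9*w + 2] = 4*w - 9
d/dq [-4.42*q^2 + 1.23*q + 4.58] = 1.23 - 8.84*q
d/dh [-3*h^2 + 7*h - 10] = 7 - 6*h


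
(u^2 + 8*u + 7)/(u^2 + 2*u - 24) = (u^2 + 8*u + 7)/(u^2 + 2*u - 24)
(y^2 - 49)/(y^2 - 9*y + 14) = (y + 7)/(y - 2)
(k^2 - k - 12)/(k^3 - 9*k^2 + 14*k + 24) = (k + 3)/(k^2 - 5*k - 6)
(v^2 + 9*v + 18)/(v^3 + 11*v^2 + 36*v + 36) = 1/(v + 2)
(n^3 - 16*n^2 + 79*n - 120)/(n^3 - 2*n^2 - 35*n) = (-n^3 + 16*n^2 - 79*n + 120)/(n*(-n^2 + 2*n + 35))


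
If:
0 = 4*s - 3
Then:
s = 3/4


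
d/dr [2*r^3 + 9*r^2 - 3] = 6*r*(r + 3)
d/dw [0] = 0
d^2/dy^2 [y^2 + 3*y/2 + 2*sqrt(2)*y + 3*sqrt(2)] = 2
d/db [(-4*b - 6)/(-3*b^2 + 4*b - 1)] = 4*(-3*b^2 - 9*b + 7)/(9*b^4 - 24*b^3 + 22*b^2 - 8*b + 1)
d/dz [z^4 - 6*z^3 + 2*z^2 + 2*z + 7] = 4*z^3 - 18*z^2 + 4*z + 2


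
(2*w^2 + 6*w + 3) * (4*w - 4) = 8*w^3 + 16*w^2 - 12*w - 12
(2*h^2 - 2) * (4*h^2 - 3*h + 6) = 8*h^4 - 6*h^3 + 4*h^2 + 6*h - 12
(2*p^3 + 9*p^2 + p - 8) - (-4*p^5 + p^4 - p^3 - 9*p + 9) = 4*p^5 - p^4 + 3*p^3 + 9*p^2 + 10*p - 17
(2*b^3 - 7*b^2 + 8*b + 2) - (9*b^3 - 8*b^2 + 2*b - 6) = -7*b^3 + b^2 + 6*b + 8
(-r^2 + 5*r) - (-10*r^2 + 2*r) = 9*r^2 + 3*r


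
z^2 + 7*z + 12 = (z + 3)*(z + 4)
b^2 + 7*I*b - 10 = (b + 2*I)*(b + 5*I)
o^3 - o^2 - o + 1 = (o - 1)^2*(o + 1)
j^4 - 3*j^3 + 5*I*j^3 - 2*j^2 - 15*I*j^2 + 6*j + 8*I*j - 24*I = (j - 3)*(j - I)*(j + 2*I)*(j + 4*I)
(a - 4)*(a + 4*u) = a^2 + 4*a*u - 4*a - 16*u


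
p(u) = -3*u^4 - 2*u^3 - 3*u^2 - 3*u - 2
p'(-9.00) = 8313.00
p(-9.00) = -18443.00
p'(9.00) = -9291.00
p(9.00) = -21413.00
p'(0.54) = -9.88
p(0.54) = -5.06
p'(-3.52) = 467.15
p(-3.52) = -401.95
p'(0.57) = -10.59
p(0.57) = -5.37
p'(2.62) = -275.72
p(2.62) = -207.78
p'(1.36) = -52.44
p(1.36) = -26.92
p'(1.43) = -58.94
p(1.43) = -30.82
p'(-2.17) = 104.39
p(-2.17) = -55.70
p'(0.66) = -13.02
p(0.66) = -6.43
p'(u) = -12*u^3 - 6*u^2 - 6*u - 3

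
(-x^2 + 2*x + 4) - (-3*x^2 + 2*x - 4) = 2*x^2 + 8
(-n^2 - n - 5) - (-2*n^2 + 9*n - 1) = n^2 - 10*n - 4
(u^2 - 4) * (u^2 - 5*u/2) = u^4 - 5*u^3/2 - 4*u^2 + 10*u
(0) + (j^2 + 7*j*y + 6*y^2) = j^2 + 7*j*y + 6*y^2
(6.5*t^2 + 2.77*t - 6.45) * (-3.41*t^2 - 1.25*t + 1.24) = -22.165*t^4 - 17.5707*t^3 + 26.592*t^2 + 11.4973*t - 7.998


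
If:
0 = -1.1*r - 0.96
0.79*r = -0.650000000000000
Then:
No Solution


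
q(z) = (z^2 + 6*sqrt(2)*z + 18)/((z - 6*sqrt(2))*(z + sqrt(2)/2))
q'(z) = (2*z + 6*sqrt(2))/((z - 6*sqrt(2))*(z + sqrt(2)/2)) - (z^2 + 6*sqrt(2)*z + 18)/((z - 6*sqrt(2))*(z + sqrt(2)/2)^2) - (z^2 + 6*sqrt(2)*z + 18)/((z - 6*sqrt(2))^2*(z + sqrt(2)/2))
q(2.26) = -2.29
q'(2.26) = -0.30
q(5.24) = -4.66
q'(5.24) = -1.63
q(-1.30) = 1.49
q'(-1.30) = 3.68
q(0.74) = -2.22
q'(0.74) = 0.36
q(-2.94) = 0.07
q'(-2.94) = 0.14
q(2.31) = -2.30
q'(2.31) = -0.31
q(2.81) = -2.49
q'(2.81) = -0.44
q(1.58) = -2.15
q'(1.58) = -0.11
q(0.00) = -3.00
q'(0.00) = 2.47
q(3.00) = -2.58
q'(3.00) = -0.49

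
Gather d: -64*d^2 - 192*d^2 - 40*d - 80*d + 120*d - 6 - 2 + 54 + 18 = 64 - 256*d^2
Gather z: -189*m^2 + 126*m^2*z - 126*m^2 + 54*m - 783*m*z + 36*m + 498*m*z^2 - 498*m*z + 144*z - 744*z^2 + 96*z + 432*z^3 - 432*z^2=-315*m^2 + 90*m + 432*z^3 + z^2*(498*m - 1176) + z*(126*m^2 - 1281*m + 240)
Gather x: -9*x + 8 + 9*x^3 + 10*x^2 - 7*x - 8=9*x^3 + 10*x^2 - 16*x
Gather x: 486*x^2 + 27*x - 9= 486*x^2 + 27*x - 9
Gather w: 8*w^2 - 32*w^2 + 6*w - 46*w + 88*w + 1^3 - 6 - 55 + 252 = -24*w^2 + 48*w + 192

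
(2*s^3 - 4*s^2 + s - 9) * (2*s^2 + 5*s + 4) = 4*s^5 + 2*s^4 - 10*s^3 - 29*s^2 - 41*s - 36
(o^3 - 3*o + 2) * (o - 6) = o^4 - 6*o^3 - 3*o^2 + 20*o - 12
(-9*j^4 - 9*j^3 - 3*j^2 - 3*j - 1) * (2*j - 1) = -18*j^5 - 9*j^4 + 3*j^3 - 3*j^2 + j + 1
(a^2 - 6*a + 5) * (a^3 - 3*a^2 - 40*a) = a^5 - 9*a^4 - 17*a^3 + 225*a^2 - 200*a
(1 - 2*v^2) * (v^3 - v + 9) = -2*v^5 + 3*v^3 - 18*v^2 - v + 9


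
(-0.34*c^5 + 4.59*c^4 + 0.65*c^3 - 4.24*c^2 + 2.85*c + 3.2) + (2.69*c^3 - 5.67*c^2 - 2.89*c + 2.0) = -0.34*c^5 + 4.59*c^4 + 3.34*c^3 - 9.91*c^2 - 0.04*c + 5.2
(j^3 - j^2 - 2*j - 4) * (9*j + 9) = 9*j^4 - 27*j^2 - 54*j - 36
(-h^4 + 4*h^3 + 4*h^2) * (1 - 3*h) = 3*h^5 - 13*h^4 - 8*h^3 + 4*h^2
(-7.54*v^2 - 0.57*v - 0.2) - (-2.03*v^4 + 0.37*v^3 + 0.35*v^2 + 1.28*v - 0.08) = 2.03*v^4 - 0.37*v^3 - 7.89*v^2 - 1.85*v - 0.12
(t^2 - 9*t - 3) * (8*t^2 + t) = 8*t^4 - 71*t^3 - 33*t^2 - 3*t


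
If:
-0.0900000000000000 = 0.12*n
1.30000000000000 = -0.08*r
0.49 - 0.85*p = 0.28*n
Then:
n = -0.75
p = 0.82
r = -16.25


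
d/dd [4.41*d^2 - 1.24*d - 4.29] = 8.82*d - 1.24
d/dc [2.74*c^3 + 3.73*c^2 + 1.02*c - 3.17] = 8.22*c^2 + 7.46*c + 1.02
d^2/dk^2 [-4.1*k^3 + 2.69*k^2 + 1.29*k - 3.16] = 5.38 - 24.6*k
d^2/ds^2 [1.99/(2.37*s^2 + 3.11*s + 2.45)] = (-22.355262*s^2 - 29.335386*s + 1.99*(4.74*s + 3.11)*(9.48*s + 6.22) - 23.10987)/(2.37*s^2 + 3.11*s + 2.45)^3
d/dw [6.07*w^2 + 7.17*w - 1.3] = 12.14*w + 7.17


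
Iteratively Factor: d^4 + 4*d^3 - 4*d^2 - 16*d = (d - 2)*(d^3 + 6*d^2 + 8*d) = d*(d - 2)*(d^2 + 6*d + 8) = d*(d - 2)*(d + 4)*(d + 2)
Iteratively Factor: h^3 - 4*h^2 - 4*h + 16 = (h - 4)*(h^2 - 4) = (h - 4)*(h + 2)*(h - 2)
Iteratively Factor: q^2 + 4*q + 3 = (q + 1)*(q + 3)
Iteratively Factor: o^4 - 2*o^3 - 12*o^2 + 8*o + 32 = (o + 2)*(o^3 - 4*o^2 - 4*o + 16) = (o + 2)^2*(o^2 - 6*o + 8) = (o - 2)*(o + 2)^2*(o - 4)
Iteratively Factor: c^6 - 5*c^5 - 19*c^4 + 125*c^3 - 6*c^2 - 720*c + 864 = (c + 3)*(c^5 - 8*c^4 + 5*c^3 + 110*c^2 - 336*c + 288) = (c - 4)*(c + 3)*(c^4 - 4*c^3 - 11*c^2 + 66*c - 72) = (c - 4)*(c - 3)*(c + 3)*(c^3 - c^2 - 14*c + 24) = (c - 4)*(c - 3)^2*(c + 3)*(c^2 + 2*c - 8) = (c - 4)*(c - 3)^2*(c + 3)*(c + 4)*(c - 2)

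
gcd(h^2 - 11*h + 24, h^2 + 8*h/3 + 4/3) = 1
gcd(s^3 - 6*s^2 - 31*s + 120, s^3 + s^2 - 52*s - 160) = s^2 - 3*s - 40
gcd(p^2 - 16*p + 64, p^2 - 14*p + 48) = p - 8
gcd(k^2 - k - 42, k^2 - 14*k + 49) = k - 7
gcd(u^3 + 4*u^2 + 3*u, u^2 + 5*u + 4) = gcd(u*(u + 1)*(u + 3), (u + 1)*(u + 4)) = u + 1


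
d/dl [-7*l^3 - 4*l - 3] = -21*l^2 - 4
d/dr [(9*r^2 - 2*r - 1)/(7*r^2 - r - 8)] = 5*(r^2 - 26*r + 3)/(49*r^4 - 14*r^3 - 111*r^2 + 16*r + 64)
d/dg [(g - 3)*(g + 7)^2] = (g + 7)*(3*g + 1)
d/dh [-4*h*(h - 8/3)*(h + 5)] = -12*h^2 - 56*h/3 + 160/3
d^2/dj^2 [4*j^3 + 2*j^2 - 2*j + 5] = 24*j + 4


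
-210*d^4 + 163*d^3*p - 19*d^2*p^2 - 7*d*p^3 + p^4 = (-7*d + p)*(-3*d + p)*(-2*d + p)*(5*d + p)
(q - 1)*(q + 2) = q^2 + q - 2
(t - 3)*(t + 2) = t^2 - t - 6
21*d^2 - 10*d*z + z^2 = (-7*d + z)*(-3*d + z)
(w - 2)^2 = w^2 - 4*w + 4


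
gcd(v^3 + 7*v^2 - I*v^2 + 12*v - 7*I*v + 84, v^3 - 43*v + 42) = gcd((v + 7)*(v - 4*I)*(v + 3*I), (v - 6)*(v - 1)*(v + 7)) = v + 7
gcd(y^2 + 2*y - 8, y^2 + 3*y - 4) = y + 4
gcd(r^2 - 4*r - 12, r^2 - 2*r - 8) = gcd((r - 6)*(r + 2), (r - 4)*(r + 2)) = r + 2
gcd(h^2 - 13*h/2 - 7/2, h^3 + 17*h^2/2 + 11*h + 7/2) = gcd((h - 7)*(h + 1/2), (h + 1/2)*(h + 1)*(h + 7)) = h + 1/2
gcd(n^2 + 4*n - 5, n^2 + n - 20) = n + 5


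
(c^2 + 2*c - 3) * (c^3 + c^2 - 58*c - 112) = c^5 + 3*c^4 - 59*c^3 - 231*c^2 - 50*c + 336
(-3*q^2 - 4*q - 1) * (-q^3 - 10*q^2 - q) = 3*q^5 + 34*q^4 + 44*q^3 + 14*q^2 + q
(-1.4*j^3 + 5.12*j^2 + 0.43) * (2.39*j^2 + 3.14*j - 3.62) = -3.346*j^5 + 7.8408*j^4 + 21.1448*j^3 - 17.5067*j^2 + 1.3502*j - 1.5566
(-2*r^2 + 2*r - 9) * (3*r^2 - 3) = -6*r^4 + 6*r^3 - 21*r^2 - 6*r + 27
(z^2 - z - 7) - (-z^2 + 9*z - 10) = 2*z^2 - 10*z + 3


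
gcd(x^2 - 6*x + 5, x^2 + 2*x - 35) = x - 5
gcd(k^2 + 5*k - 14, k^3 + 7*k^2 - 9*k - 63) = k + 7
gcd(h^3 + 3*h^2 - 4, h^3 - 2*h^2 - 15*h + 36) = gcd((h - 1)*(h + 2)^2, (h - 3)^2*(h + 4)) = 1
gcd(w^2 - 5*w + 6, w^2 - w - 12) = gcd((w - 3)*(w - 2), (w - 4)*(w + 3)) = 1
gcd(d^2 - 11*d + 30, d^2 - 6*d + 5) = d - 5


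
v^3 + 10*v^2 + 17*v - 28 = (v - 1)*(v + 4)*(v + 7)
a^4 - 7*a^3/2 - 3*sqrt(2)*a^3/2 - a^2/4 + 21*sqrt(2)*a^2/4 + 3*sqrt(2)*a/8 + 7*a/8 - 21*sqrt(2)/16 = (a - 7/2)*(a - 1/2)*(a + 1/2)*(a - 3*sqrt(2)/2)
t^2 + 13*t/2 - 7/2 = (t - 1/2)*(t + 7)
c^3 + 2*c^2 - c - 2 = (c - 1)*(c + 1)*(c + 2)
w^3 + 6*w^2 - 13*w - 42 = (w - 3)*(w + 2)*(w + 7)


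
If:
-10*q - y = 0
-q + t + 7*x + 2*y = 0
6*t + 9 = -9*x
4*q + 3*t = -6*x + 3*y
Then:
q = 45/437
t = -1092/437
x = 291/437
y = -450/437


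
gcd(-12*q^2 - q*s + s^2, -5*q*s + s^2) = 1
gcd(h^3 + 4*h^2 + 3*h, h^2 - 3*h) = h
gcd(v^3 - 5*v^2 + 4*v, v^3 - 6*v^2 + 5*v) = v^2 - v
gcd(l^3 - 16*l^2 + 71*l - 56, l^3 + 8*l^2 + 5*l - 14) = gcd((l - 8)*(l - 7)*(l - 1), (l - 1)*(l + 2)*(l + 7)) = l - 1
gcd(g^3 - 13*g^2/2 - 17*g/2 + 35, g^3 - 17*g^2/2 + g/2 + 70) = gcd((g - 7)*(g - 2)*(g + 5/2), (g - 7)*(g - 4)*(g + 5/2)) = g^2 - 9*g/2 - 35/2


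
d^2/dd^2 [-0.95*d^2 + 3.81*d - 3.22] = -1.90000000000000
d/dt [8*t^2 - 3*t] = 16*t - 3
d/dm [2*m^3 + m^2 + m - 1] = 6*m^2 + 2*m + 1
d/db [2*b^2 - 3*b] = 4*b - 3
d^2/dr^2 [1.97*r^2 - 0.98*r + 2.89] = 3.94000000000000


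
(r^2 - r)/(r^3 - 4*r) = (r - 1)/(r^2 - 4)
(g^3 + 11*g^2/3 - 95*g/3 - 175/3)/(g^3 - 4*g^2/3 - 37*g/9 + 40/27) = 9*(g^2 + 2*g - 35)/(9*g^2 - 27*g + 8)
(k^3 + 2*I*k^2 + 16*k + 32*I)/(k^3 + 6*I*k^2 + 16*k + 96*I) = (k + 2*I)/(k + 6*I)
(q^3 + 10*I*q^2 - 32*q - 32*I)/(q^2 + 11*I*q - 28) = (q^2 + 6*I*q - 8)/(q + 7*I)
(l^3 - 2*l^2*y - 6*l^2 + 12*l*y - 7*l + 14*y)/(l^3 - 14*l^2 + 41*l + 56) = (l - 2*y)/(l - 8)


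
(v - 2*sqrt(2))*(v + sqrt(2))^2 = v^3 - 6*v - 4*sqrt(2)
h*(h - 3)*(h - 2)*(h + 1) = h^4 - 4*h^3 + h^2 + 6*h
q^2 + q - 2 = (q - 1)*(q + 2)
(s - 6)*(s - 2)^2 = s^3 - 10*s^2 + 28*s - 24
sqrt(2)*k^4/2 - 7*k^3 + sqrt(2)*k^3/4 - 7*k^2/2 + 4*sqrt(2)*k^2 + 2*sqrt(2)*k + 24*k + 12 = (k + 1/2)*(k - 6*sqrt(2))*(k - 2*sqrt(2))*(sqrt(2)*k/2 + 1)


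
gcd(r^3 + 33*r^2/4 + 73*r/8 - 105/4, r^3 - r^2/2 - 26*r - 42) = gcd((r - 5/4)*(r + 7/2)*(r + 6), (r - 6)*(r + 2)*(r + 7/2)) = r + 7/2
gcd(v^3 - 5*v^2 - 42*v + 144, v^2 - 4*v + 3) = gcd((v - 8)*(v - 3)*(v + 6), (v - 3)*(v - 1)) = v - 3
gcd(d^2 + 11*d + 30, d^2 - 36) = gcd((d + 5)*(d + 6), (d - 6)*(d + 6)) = d + 6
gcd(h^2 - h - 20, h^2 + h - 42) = 1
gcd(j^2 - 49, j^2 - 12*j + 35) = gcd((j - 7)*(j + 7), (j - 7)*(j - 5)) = j - 7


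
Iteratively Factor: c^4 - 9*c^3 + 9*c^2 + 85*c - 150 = (c - 5)*(c^3 - 4*c^2 - 11*c + 30) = (c - 5)*(c - 2)*(c^2 - 2*c - 15) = (c - 5)*(c - 2)*(c + 3)*(c - 5)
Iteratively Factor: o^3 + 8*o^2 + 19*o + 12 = (o + 3)*(o^2 + 5*o + 4) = (o + 1)*(o + 3)*(o + 4)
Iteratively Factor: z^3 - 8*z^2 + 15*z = (z)*(z^2 - 8*z + 15) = z*(z - 5)*(z - 3)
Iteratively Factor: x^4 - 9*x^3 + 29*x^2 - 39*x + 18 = (x - 2)*(x^3 - 7*x^2 + 15*x - 9) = (x - 3)*(x - 2)*(x^2 - 4*x + 3) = (x - 3)*(x - 2)*(x - 1)*(x - 3)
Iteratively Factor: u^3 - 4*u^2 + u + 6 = (u - 2)*(u^2 - 2*u - 3) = (u - 3)*(u - 2)*(u + 1)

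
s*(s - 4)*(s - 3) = s^3 - 7*s^2 + 12*s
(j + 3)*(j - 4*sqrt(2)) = j^2 - 4*sqrt(2)*j + 3*j - 12*sqrt(2)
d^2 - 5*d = d*(d - 5)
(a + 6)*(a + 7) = a^2 + 13*a + 42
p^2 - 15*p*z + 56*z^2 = (p - 8*z)*(p - 7*z)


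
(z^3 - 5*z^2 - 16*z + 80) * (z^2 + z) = z^5 - 4*z^4 - 21*z^3 + 64*z^2 + 80*z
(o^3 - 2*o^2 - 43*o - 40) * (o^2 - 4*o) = o^5 - 6*o^4 - 35*o^3 + 132*o^2 + 160*o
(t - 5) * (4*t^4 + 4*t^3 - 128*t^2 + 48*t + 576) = 4*t^5 - 16*t^4 - 148*t^3 + 688*t^2 + 336*t - 2880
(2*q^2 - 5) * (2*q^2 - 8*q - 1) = 4*q^4 - 16*q^3 - 12*q^2 + 40*q + 5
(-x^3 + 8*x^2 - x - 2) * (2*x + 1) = -2*x^4 + 15*x^3 + 6*x^2 - 5*x - 2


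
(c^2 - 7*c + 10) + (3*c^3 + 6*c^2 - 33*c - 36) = 3*c^3 + 7*c^2 - 40*c - 26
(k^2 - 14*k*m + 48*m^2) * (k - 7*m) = k^3 - 21*k^2*m + 146*k*m^2 - 336*m^3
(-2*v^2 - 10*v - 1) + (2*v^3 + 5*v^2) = 2*v^3 + 3*v^2 - 10*v - 1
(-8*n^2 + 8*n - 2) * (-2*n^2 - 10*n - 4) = 16*n^4 + 64*n^3 - 44*n^2 - 12*n + 8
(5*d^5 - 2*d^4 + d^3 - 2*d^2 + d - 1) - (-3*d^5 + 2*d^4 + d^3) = 8*d^5 - 4*d^4 - 2*d^2 + d - 1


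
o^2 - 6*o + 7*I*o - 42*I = (o - 6)*(o + 7*I)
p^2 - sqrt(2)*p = p*(p - sqrt(2))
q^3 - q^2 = q^2*(q - 1)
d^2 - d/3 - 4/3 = (d - 4/3)*(d + 1)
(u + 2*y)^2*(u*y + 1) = u^3*y + 4*u^2*y^2 + u^2 + 4*u*y^3 + 4*u*y + 4*y^2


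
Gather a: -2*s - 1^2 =-2*s - 1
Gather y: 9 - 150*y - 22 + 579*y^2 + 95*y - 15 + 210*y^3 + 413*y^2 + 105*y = 210*y^3 + 992*y^2 + 50*y - 28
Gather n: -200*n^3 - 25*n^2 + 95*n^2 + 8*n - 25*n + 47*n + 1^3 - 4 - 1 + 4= -200*n^3 + 70*n^2 + 30*n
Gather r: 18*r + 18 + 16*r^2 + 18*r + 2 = 16*r^2 + 36*r + 20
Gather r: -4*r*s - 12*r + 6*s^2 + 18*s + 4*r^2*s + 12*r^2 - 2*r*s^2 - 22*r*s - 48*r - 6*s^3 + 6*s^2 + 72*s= r^2*(4*s + 12) + r*(-2*s^2 - 26*s - 60) - 6*s^3 + 12*s^2 + 90*s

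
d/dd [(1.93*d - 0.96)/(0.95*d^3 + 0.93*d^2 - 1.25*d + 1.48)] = (-3.667*d^3 + 0.9411*d^2 + 1.7856*d + 1.6564)/(0.9025*d^6 + 1.767*d^5 - 1.5101*d^4 + 0.487*d^3 + 4.3153*d^2 - 3.7*d + 2.1904)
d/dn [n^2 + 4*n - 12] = 2*n + 4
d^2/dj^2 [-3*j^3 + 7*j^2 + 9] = 14 - 18*j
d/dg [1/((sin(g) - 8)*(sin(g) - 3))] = (11 - 2*sin(g))*cos(g)/((sin(g) - 8)^2*(sin(g) - 3)^2)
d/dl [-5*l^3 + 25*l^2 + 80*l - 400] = -15*l^2 + 50*l + 80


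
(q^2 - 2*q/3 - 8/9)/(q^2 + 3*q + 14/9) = (3*q - 4)/(3*q + 7)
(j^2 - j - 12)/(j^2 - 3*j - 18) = (j - 4)/(j - 6)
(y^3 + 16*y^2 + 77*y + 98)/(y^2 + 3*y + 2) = (y^2 + 14*y + 49)/(y + 1)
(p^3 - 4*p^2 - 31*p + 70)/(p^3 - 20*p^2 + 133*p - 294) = (p^2 + 3*p - 10)/(p^2 - 13*p + 42)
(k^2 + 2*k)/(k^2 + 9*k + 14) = k/(k + 7)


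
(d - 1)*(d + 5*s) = d^2 + 5*d*s - d - 5*s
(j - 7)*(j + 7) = j^2 - 49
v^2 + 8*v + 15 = (v + 3)*(v + 5)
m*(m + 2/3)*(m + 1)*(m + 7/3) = m^4 + 4*m^3 + 41*m^2/9 + 14*m/9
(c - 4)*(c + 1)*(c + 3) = c^3 - 13*c - 12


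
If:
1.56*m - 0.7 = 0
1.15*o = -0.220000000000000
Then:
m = 0.45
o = -0.19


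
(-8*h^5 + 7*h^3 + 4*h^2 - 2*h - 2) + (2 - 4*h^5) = -12*h^5 + 7*h^3 + 4*h^2 - 2*h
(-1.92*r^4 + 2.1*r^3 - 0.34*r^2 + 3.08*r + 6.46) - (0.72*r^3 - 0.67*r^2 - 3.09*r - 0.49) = -1.92*r^4 + 1.38*r^3 + 0.33*r^2 + 6.17*r + 6.95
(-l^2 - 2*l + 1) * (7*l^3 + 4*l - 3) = -7*l^5 - 14*l^4 + 3*l^3 - 5*l^2 + 10*l - 3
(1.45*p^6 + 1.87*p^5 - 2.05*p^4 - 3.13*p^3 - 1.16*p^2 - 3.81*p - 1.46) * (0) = 0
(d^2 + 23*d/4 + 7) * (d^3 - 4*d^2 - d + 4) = d^5 + 7*d^4/4 - 17*d^3 - 119*d^2/4 + 16*d + 28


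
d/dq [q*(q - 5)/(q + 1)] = (q^2 + 2*q - 5)/(q^2 + 2*q + 1)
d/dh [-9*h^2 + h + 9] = 1 - 18*h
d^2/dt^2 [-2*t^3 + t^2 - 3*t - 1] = 2 - 12*t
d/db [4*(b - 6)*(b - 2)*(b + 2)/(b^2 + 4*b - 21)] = 4*(b^4 + 8*b^3 - 83*b^2 + 204*b - 12)/(b^4 + 8*b^3 - 26*b^2 - 168*b + 441)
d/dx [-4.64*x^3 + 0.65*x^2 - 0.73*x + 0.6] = -13.92*x^2 + 1.3*x - 0.73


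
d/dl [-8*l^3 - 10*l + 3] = -24*l^2 - 10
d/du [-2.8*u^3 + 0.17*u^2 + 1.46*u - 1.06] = -8.4*u^2 + 0.34*u + 1.46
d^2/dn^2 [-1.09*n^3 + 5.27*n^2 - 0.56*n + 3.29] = 10.54 - 6.54*n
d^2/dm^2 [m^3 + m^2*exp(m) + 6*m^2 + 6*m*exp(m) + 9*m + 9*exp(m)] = m^2*exp(m) + 10*m*exp(m) + 6*m + 23*exp(m) + 12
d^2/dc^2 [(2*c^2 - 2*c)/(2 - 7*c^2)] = 4*(49*c^3 - 42*c^2 + 42*c - 4)/(343*c^6 - 294*c^4 + 84*c^2 - 8)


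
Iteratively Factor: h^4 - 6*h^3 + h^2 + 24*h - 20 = (h + 2)*(h^3 - 8*h^2 + 17*h - 10) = (h - 1)*(h + 2)*(h^2 - 7*h + 10) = (h - 5)*(h - 1)*(h + 2)*(h - 2)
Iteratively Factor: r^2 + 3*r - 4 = (r - 1)*(r + 4)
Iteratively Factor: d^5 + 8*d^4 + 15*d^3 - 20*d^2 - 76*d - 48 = (d + 3)*(d^4 + 5*d^3 - 20*d - 16) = (d + 1)*(d + 3)*(d^3 + 4*d^2 - 4*d - 16) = (d + 1)*(d + 3)*(d + 4)*(d^2 - 4) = (d + 1)*(d + 2)*(d + 3)*(d + 4)*(d - 2)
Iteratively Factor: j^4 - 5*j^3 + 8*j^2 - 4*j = (j - 2)*(j^3 - 3*j^2 + 2*j) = (j - 2)^2*(j^2 - j) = (j - 2)^2*(j - 1)*(j)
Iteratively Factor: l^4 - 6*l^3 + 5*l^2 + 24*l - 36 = (l + 2)*(l^3 - 8*l^2 + 21*l - 18) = (l - 3)*(l + 2)*(l^2 - 5*l + 6) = (l - 3)*(l - 2)*(l + 2)*(l - 3)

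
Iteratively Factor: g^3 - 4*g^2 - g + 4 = (g + 1)*(g^2 - 5*g + 4) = (g - 1)*(g + 1)*(g - 4)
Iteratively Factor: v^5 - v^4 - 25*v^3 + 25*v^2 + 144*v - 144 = (v - 1)*(v^4 - 25*v^2 + 144) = (v - 1)*(v + 4)*(v^3 - 4*v^2 - 9*v + 36) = (v - 1)*(v + 3)*(v + 4)*(v^2 - 7*v + 12) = (v - 4)*(v - 1)*(v + 3)*(v + 4)*(v - 3)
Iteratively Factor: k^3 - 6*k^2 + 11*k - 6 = (k - 3)*(k^2 - 3*k + 2) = (k - 3)*(k - 2)*(k - 1)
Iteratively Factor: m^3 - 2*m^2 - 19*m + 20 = (m - 5)*(m^2 + 3*m - 4) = (m - 5)*(m + 4)*(m - 1)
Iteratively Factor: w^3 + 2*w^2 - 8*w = (w)*(w^2 + 2*w - 8) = w*(w + 4)*(w - 2)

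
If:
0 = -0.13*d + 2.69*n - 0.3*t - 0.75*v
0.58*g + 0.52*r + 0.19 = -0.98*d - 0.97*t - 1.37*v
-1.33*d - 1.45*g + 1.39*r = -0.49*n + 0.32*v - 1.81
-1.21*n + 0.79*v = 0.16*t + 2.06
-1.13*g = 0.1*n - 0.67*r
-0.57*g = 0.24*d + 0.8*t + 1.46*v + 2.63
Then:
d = 2.40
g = 2.11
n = -0.45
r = 3.49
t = -6.57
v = 0.58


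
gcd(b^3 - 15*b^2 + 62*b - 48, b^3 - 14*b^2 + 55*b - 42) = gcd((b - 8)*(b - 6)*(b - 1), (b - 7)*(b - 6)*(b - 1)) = b^2 - 7*b + 6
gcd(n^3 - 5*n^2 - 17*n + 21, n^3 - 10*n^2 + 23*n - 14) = n^2 - 8*n + 7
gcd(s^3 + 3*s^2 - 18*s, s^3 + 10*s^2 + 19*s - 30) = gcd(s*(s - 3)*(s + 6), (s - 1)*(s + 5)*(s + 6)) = s + 6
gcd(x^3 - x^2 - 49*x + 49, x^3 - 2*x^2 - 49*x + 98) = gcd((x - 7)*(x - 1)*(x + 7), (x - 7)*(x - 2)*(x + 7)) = x^2 - 49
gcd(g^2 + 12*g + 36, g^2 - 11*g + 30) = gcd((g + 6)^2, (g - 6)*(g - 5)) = 1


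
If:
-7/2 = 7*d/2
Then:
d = -1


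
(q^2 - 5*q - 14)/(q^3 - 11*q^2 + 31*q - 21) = (q + 2)/(q^2 - 4*q + 3)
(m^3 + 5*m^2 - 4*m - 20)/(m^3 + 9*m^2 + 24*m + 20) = (m - 2)/(m + 2)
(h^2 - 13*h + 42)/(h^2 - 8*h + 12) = (h - 7)/(h - 2)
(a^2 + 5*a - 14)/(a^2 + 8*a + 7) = (a - 2)/(a + 1)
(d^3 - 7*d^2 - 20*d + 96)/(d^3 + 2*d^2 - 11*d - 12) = (d - 8)/(d + 1)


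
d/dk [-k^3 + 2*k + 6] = 2 - 3*k^2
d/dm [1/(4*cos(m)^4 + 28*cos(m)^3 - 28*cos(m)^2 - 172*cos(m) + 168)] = (4*cos(m)^3 + 21*cos(m)^2 - 14*cos(m) - 43)*sin(m)/(4*(cos(m)^4 + 7*cos(m)^3 - 7*cos(m)^2 - 43*cos(m) + 42)^2)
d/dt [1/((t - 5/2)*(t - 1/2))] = 16*(3 - 2*t)/(16*t^4 - 96*t^3 + 184*t^2 - 120*t + 25)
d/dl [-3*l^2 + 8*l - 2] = 8 - 6*l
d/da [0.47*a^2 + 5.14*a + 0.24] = 0.94*a + 5.14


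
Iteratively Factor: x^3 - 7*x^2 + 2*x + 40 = (x - 4)*(x^2 - 3*x - 10) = (x - 4)*(x + 2)*(x - 5)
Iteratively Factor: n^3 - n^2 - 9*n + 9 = (n - 3)*(n^2 + 2*n - 3) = (n - 3)*(n - 1)*(n + 3)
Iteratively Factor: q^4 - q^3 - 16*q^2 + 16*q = (q + 4)*(q^3 - 5*q^2 + 4*q) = (q - 4)*(q + 4)*(q^2 - q) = (q - 4)*(q - 1)*(q + 4)*(q)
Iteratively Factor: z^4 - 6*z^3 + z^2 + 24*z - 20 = (z + 2)*(z^3 - 8*z^2 + 17*z - 10) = (z - 2)*(z + 2)*(z^2 - 6*z + 5) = (z - 2)*(z - 1)*(z + 2)*(z - 5)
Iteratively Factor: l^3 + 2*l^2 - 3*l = (l)*(l^2 + 2*l - 3) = l*(l + 3)*(l - 1)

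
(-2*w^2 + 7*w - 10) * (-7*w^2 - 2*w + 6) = 14*w^4 - 45*w^3 + 44*w^2 + 62*w - 60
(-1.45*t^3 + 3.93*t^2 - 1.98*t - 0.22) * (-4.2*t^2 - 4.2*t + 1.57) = 6.09*t^5 - 10.416*t^4 - 10.4665*t^3 + 15.4101*t^2 - 2.1846*t - 0.3454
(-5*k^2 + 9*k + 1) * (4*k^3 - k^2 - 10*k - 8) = -20*k^5 + 41*k^4 + 45*k^3 - 51*k^2 - 82*k - 8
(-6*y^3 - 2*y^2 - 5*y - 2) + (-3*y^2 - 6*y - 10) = -6*y^3 - 5*y^2 - 11*y - 12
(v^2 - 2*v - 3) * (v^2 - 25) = v^4 - 2*v^3 - 28*v^2 + 50*v + 75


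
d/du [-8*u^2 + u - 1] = 1 - 16*u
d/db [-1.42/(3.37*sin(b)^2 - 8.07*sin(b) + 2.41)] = (9.5708*sin(b) - 11.4594)*cos(b)/(3.37*sin(b)^2 - 8.07*sin(b) + 2.41)^2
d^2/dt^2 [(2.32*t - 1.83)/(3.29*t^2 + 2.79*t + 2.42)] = ((2.32*t - 1.83)*(6.58*t + 2.79)*(13.16*t + 5.58) - (45.7968*t + 0.904199999999998)*(3.29*t^2 + 2.79*t + 2.42))/(3.29*t^2 + 2.79*t + 2.42)^3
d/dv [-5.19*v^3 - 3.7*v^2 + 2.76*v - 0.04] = -15.57*v^2 - 7.4*v + 2.76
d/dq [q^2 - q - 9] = 2*q - 1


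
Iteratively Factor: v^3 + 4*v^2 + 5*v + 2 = (v + 1)*(v^2 + 3*v + 2) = (v + 1)^2*(v + 2)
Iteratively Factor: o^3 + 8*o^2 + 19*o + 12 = (o + 3)*(o^2 + 5*o + 4) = (o + 3)*(o + 4)*(o + 1)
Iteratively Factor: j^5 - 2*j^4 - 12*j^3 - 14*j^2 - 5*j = (j + 1)*(j^4 - 3*j^3 - 9*j^2 - 5*j) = j*(j + 1)*(j^3 - 3*j^2 - 9*j - 5) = j*(j + 1)^2*(j^2 - 4*j - 5) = j*(j - 5)*(j + 1)^2*(j + 1)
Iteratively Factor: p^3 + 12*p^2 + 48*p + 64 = (p + 4)*(p^2 + 8*p + 16) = (p + 4)^2*(p + 4)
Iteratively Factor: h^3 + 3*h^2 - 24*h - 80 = (h + 4)*(h^2 - h - 20) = (h + 4)^2*(h - 5)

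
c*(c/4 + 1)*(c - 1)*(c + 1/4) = c^4/4 + 13*c^3/16 - 13*c^2/16 - c/4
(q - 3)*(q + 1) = q^2 - 2*q - 3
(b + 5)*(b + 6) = b^2 + 11*b + 30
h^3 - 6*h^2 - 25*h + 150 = (h - 6)*(h - 5)*(h + 5)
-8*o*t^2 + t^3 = t^2*(-8*o + t)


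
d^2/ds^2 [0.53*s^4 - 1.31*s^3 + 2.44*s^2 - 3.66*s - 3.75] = 6.36*s^2 - 7.86*s + 4.88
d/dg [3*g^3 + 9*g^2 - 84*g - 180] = 9*g^2 + 18*g - 84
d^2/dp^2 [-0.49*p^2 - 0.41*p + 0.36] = -0.980000000000000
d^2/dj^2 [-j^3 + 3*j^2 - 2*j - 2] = 6 - 6*j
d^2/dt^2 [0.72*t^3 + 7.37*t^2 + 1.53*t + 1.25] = 4.32*t + 14.74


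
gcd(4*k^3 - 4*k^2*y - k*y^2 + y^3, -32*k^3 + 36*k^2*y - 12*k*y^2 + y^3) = -2*k + y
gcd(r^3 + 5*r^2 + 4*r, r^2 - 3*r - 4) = r + 1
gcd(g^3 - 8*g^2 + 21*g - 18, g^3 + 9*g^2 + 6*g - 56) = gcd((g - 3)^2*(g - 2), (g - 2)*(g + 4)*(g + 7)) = g - 2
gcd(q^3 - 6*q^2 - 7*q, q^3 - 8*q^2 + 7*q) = q^2 - 7*q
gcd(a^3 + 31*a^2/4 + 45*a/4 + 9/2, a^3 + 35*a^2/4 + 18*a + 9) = a^2 + 27*a/4 + 9/2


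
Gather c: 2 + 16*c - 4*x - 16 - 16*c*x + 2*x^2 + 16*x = c*(16 - 16*x) + 2*x^2 + 12*x - 14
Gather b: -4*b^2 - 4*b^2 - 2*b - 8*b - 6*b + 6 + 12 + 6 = -8*b^2 - 16*b + 24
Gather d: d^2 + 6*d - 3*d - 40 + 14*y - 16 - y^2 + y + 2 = d^2 + 3*d - y^2 + 15*y - 54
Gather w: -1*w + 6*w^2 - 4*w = 6*w^2 - 5*w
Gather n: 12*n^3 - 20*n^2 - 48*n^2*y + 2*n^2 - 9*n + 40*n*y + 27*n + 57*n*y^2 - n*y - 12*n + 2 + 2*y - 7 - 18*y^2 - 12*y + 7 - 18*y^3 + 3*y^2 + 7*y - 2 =12*n^3 + n^2*(-48*y - 18) + n*(57*y^2 + 39*y + 6) - 18*y^3 - 15*y^2 - 3*y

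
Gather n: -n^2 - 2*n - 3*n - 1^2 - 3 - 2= -n^2 - 5*n - 6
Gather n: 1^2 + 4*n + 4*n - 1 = 8*n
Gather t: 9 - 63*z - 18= -63*z - 9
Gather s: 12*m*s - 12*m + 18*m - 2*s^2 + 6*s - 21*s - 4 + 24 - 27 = 6*m - 2*s^2 + s*(12*m - 15) - 7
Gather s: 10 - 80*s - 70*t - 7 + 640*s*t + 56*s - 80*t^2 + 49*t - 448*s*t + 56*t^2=s*(192*t - 24) - 24*t^2 - 21*t + 3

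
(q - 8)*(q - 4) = q^2 - 12*q + 32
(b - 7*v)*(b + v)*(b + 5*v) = b^3 - b^2*v - 37*b*v^2 - 35*v^3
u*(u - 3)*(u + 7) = u^3 + 4*u^2 - 21*u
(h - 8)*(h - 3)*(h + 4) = h^3 - 7*h^2 - 20*h + 96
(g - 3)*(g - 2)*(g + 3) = g^3 - 2*g^2 - 9*g + 18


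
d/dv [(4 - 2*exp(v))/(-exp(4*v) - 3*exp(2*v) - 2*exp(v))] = 2*(-2*(exp(v) - 2)*(2*exp(3*v) + 3*exp(v) + 1) + (exp(3*v) + 3*exp(v) + 2)*exp(v))*exp(-v)/(exp(3*v) + 3*exp(v) + 2)^2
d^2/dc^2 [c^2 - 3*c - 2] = 2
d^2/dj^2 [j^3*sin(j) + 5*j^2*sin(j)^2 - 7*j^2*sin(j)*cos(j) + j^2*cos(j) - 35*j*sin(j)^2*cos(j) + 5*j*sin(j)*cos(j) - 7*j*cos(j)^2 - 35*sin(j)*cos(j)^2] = -j^3*sin(j) + 14*j^2*sin(2*j) + 5*j^2*cos(j) + 10*j^2*cos(2*j) + 2*j*sin(j) + 10*j*sin(2*j) + 35*j*cos(j)/4 - 14*j*cos(2*j) - 315*j*cos(3*j)/4 + 105*sin(j)/4 + 7*sin(2*j) + 105*sin(3*j)/4 + 2*cos(j) + 5*cos(2*j) + 5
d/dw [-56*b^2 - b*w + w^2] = -b + 2*w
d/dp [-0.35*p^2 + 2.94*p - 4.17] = 2.94 - 0.7*p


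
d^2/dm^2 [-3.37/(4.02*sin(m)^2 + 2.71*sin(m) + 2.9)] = (217.842192*sin(m)^4 + 110.140362*sin(m)^3 - 459.163511*sin(m)^2 - 246.765554*sin(m) + 29.075686)/(4.02*sin(m)^2 + 2.71*sin(m) + 2.9)^3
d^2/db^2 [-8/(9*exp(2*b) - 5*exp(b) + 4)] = 8*(-2*(18*exp(b) - 5)^2*exp(b) + (36*exp(b) - 5)*(9*exp(2*b) - 5*exp(b) + 4))*exp(b)/(9*exp(2*b) - 5*exp(b) + 4)^3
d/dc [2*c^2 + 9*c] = 4*c + 9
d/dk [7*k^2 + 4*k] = 14*k + 4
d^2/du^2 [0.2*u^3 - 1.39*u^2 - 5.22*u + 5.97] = 1.2*u - 2.78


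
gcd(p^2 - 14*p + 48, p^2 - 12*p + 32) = p - 8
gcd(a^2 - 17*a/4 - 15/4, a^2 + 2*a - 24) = 1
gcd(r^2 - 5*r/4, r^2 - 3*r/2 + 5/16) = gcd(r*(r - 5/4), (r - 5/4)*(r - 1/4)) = r - 5/4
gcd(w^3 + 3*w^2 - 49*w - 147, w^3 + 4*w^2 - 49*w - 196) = w^2 - 49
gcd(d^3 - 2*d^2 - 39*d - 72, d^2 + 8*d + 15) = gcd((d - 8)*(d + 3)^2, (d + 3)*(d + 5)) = d + 3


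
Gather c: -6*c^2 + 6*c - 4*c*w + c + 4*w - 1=-6*c^2 + c*(7 - 4*w) + 4*w - 1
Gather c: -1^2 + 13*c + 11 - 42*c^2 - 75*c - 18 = -42*c^2 - 62*c - 8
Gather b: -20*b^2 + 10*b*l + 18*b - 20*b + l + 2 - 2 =-20*b^2 + b*(10*l - 2) + l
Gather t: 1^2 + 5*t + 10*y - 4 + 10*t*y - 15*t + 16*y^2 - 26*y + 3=t*(10*y - 10) + 16*y^2 - 16*y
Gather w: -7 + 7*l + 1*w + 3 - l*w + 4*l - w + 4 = -l*w + 11*l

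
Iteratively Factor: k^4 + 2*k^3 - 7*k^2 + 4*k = (k - 1)*(k^3 + 3*k^2 - 4*k) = (k - 1)^2*(k^2 + 4*k) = k*(k - 1)^2*(k + 4)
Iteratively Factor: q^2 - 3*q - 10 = (q + 2)*(q - 5)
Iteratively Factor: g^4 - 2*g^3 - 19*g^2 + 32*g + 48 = (g + 1)*(g^3 - 3*g^2 - 16*g + 48) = (g - 4)*(g + 1)*(g^2 + g - 12) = (g - 4)*(g + 1)*(g + 4)*(g - 3)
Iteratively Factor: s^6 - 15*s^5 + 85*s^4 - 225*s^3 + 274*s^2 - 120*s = (s)*(s^5 - 15*s^4 + 85*s^3 - 225*s^2 + 274*s - 120) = s*(s - 1)*(s^4 - 14*s^3 + 71*s^2 - 154*s + 120) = s*(s - 3)*(s - 1)*(s^3 - 11*s^2 + 38*s - 40) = s*(s - 5)*(s - 3)*(s - 1)*(s^2 - 6*s + 8) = s*(s - 5)*(s - 3)*(s - 2)*(s - 1)*(s - 4)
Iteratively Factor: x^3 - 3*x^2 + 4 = (x - 2)*(x^2 - x - 2) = (x - 2)^2*(x + 1)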